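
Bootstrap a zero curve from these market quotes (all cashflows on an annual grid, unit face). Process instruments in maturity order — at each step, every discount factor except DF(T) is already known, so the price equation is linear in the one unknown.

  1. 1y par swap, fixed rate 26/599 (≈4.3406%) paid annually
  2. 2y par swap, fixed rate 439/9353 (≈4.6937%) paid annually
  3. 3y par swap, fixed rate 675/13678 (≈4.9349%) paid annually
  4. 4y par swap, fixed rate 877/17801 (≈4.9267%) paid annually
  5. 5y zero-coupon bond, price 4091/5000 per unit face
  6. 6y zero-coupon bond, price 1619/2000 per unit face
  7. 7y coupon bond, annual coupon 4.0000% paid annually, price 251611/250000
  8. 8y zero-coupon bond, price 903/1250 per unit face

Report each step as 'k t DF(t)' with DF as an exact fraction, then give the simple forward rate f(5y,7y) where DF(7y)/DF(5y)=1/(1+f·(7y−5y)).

1 1 599/625
2 2 4561/5000
3 3 173/200
4 4 4123/5000
5 5 4091/5000
6 6 1619/2000
7 7 3841/5000
8 8 903/1250
f(5y,7y) = ((4091/5000)/(3841/5000) − 1)/(2) = 125/3841 ≈ 3.2544%

step 1 [1y] swap r/1=26/599: DF=(1 − 26/599·(0))/(1+26/599) = 599/625 ≈ 0.958400
step 2 [2y] swap r/1=439/9353: DF=(1 − 439/9353·(0.958400))/(1+439/9353) = 4561/5000 ≈ 0.912200
step 3 [3y] swap r/1=675/13678: DF=(1 − 675/13678·(0.958400+0.912200))/(1+675/13678) = 173/200 ≈ 0.865000
step 4 [4y] swap r/1=877/17801: DF=(1 − 877/17801·(0.958400+0.912200+0.865000))/(1+877/17801) = 4123/5000 ≈ 0.824600
step 5 [5y] zero: DF = P = 4091/5000 ≈ 0.818200
step 6 [6y] zero: DF = P = 1619/2000 ≈ 0.809500
step 7 [7y] bond c/1=1/25: DF=(251611/250000 − 1/25·(0.958400+0.912200+0.865000+0.824600+0.818200+0.809500))/(1+1/25) = 3841/5000 ≈ 0.768200
step 8 [8y] zero: DF = P = 903/1250 ≈ 0.722400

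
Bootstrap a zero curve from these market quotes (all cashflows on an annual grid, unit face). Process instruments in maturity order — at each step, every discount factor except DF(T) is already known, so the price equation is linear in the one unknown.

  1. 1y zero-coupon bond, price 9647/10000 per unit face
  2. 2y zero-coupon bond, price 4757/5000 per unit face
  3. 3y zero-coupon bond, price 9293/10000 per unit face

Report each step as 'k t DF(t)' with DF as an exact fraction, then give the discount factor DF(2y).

1 1 9647/10000
2 2 4757/5000
3 3 9293/10000
DF(2y) = 4757/5000 ≈ 0.951400

step 1 [1y] zero: DF = P = 9647/10000 ≈ 0.964700
step 2 [2y] zero: DF = P = 4757/5000 ≈ 0.951400
step 3 [3y] zero: DF = P = 9293/10000 ≈ 0.929300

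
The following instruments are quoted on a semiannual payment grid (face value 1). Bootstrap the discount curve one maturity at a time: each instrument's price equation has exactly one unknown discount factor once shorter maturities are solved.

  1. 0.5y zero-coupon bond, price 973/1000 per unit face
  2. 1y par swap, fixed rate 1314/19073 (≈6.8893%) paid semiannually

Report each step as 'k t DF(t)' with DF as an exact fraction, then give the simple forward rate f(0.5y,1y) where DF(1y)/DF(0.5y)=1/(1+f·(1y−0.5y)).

1 1/2 973/1000
2 1 9343/10000
f(0.5y,1y) = ((973/1000)/(9343/10000) − 1)/(1/2) = 774/9343 ≈ 8.2843%

step 1 [0.5y] zero: DF = P = 973/1000 ≈ 0.973000
step 2 [1y] swap r/2=657/19073: DF=(1 − 657/19073·(0.973000))/(1+657/19073) = 9343/10000 ≈ 0.934300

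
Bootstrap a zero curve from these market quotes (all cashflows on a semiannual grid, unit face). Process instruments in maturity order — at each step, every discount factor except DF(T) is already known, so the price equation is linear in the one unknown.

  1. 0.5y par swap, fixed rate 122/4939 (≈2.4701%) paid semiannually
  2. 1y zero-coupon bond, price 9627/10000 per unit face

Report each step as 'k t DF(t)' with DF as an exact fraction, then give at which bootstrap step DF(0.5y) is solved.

step 1 [0.5y] swap r/2=61/4939: DF=(1 − 61/4939·(0))/(1+61/4939) = 4939/5000 ≈ 0.987800
step 2 [1y] zero: DF = P = 9627/10000 ≈ 0.962700

1 1/2 4939/5000
2 1 9627/10000
DF(0.5y) is solved at step 1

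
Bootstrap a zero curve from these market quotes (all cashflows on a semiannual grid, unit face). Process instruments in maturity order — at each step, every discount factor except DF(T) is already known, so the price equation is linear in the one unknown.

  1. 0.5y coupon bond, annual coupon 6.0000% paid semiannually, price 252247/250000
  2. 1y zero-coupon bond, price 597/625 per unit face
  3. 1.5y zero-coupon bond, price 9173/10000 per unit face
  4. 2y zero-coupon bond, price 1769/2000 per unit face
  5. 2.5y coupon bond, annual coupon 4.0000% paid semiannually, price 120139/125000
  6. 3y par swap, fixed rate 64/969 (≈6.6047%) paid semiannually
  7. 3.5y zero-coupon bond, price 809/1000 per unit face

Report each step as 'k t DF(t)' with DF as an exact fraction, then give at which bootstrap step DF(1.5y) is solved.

step 1 [0.5y] bond c/2=3/100: DF=(252247/250000 − 3/100·(0))/(1+3/100) = 2449/2500 ≈ 0.979600
step 2 [1y] zero: DF = P = 597/625 ≈ 0.955200
step 3 [1.5y] zero: DF = P = 9173/10000 ≈ 0.917300
step 4 [2y] zero: DF = P = 1769/2000 ≈ 0.884500
step 5 [2.5y] bond c/2=1/50: DF=(120139/125000 − 1/50·(0.979600+0.955200+0.917300+0.884500))/(1+1/50) = 869/1000 ≈ 0.869000
step 6 [3y] swap r/2=32/969: DF=(1 − 32/969·(0.979600+0.955200+0.917300+0.884500+0.869000))/(1+32/969) = 513/625 ≈ 0.820800
step 7 [3.5y] zero: DF = P = 809/1000 ≈ 0.809000

1 1/2 2449/2500
2 1 597/625
3 3/2 9173/10000
4 2 1769/2000
5 5/2 869/1000
6 3 513/625
7 7/2 809/1000
DF(1.5y) is solved at step 3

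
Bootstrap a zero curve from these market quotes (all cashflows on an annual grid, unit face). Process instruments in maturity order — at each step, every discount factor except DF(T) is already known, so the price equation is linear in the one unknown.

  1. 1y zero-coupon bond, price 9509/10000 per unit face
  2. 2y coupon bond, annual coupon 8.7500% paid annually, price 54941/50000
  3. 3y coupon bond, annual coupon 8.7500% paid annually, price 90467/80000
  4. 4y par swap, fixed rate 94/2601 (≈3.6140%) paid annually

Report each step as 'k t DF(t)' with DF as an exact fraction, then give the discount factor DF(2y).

1 1 9509/10000
2 2 9339/10000
3 3 4441/5000
4 4 2171/2500
DF(2y) = 9339/10000 ≈ 0.933900

step 1 [1y] zero: DF = P = 9509/10000 ≈ 0.950900
step 2 [2y] bond c/1=7/80: DF=(54941/50000 − 7/80·(0.950900))/(1+7/80) = 9339/10000 ≈ 0.933900
step 3 [3y] bond c/1=7/80: DF=(90467/80000 − 7/80·(0.950900+0.933900))/(1+7/80) = 4441/5000 ≈ 0.888200
step 4 [4y] swap r/1=94/2601: DF=(1 − 94/2601·(0.950900+0.933900+0.888200))/(1+94/2601) = 2171/2500 ≈ 0.868400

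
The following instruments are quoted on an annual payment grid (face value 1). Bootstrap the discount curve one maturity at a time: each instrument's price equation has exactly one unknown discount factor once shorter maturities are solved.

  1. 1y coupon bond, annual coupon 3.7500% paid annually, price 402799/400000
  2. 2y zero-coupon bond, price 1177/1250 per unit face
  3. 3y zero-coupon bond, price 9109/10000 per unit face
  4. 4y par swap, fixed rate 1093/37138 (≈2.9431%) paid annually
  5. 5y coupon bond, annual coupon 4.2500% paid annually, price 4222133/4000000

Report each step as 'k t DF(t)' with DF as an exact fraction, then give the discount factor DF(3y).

step 1 [1y] bond c/1=3/80: DF=(402799/400000 − 3/80·(0))/(1+3/80) = 4853/5000 ≈ 0.970600
step 2 [2y] zero: DF = P = 1177/1250 ≈ 0.941600
step 3 [3y] zero: DF = P = 9109/10000 ≈ 0.910900
step 4 [4y] swap r/1=1093/37138: DF=(1 − 1093/37138·(0.970600+0.941600+0.910900))/(1+1093/37138) = 8907/10000 ≈ 0.890700
step 5 [5y] bond c/1=17/400: DF=(4222133/4000000 − 17/400·(0.970600+0.941600+0.910900+0.890700))/(1+17/400) = 8611/10000 ≈ 0.861100

1 1 4853/5000
2 2 1177/1250
3 3 9109/10000
4 4 8907/10000
5 5 8611/10000
DF(3y) = 9109/10000 ≈ 0.910900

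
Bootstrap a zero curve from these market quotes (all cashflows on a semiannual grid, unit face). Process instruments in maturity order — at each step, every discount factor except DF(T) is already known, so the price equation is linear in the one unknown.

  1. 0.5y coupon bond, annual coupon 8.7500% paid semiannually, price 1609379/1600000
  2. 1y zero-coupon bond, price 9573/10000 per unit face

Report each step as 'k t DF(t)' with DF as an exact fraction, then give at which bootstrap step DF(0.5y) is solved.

1 1/2 9637/10000
2 1 9573/10000
DF(0.5y) is solved at step 1

step 1 [0.5y] bond c/2=7/160: DF=(1609379/1600000 − 7/160·(0))/(1+7/160) = 9637/10000 ≈ 0.963700
step 2 [1y] zero: DF = P = 9573/10000 ≈ 0.957300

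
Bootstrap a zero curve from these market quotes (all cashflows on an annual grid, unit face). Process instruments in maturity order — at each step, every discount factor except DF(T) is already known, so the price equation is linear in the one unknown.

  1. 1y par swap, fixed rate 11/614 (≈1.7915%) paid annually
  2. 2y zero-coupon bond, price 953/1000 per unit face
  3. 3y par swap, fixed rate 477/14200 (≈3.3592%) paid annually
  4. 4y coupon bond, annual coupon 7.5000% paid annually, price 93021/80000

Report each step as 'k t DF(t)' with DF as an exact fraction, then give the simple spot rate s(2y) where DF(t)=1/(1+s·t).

1 1 614/625
2 2 953/1000
3 3 4523/5000
4 4 1767/2000
s(2y) = (1/(953/1000) − 1)/(2) = 47/1906 ≈ 2.4659%

step 1 [1y] swap r/1=11/614: DF=(1 − 11/614·(0))/(1+11/614) = 614/625 ≈ 0.982400
step 2 [2y] zero: DF = P = 953/1000 ≈ 0.953000
step 3 [3y] swap r/1=477/14200: DF=(1 − 477/14200·(0.982400+0.953000))/(1+477/14200) = 4523/5000 ≈ 0.904600
step 4 [4y] bond c/1=3/40: DF=(93021/80000 − 3/40·(0.982400+0.953000+0.904600))/(1+3/40) = 1767/2000 ≈ 0.883500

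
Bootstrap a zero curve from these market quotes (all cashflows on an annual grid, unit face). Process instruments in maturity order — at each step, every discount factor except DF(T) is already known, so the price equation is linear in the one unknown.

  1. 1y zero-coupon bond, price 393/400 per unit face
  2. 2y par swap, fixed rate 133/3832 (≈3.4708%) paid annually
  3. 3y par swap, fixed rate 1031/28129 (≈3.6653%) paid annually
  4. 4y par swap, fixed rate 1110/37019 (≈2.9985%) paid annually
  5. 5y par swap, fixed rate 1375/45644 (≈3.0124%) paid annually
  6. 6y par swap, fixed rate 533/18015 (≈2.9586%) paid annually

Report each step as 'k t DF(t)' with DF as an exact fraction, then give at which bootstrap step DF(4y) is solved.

step 1 [1y] zero: DF = P = 393/400 ≈ 0.982500
step 2 [2y] swap r/1=133/3832: DF=(1 − 133/3832·(0.982500))/(1+133/3832) = 1867/2000 ≈ 0.933500
step 3 [3y] swap r/1=1031/28129: DF=(1 − 1031/28129·(0.982500+0.933500))/(1+1031/28129) = 8969/10000 ≈ 0.896900
step 4 [4y] swap r/1=1110/37019: DF=(1 − 1110/37019·(0.982500+0.933500+0.896900))/(1+1110/37019) = 889/1000 ≈ 0.889000
step 5 [5y] swap r/1=1375/45644: DF=(1 − 1375/45644·(0.982500+0.933500+0.896900+0.889000))/(1+1375/45644) = 69/80 ≈ 0.862500
step 6 [6y] swap r/1=533/18015: DF=(1 − 533/18015·(0.982500+0.933500+0.896900+0.889000+0.862500))/(1+533/18015) = 8401/10000 ≈ 0.840100

1 1 393/400
2 2 1867/2000
3 3 8969/10000
4 4 889/1000
5 5 69/80
6 6 8401/10000
DF(4y) is solved at step 4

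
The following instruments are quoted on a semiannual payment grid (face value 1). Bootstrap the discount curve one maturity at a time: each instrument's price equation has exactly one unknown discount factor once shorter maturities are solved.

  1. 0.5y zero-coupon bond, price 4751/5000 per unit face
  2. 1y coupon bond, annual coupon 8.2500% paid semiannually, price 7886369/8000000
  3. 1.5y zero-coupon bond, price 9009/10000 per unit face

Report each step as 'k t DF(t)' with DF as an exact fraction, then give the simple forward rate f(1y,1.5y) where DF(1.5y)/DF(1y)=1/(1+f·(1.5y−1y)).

1 1/2 4751/5000
2 1 9091/10000
3 3/2 9009/10000
f(1y,1.5y) = ((9091/10000)/(9009/10000) − 1)/(1/2) = 164/9009 ≈ 1.8204%

step 1 [0.5y] zero: DF = P = 4751/5000 ≈ 0.950200
step 2 [1y] bond c/2=33/800: DF=(7886369/8000000 − 33/800·(0.950200))/(1+33/800) = 9091/10000 ≈ 0.909100
step 3 [1.5y] zero: DF = P = 9009/10000 ≈ 0.900900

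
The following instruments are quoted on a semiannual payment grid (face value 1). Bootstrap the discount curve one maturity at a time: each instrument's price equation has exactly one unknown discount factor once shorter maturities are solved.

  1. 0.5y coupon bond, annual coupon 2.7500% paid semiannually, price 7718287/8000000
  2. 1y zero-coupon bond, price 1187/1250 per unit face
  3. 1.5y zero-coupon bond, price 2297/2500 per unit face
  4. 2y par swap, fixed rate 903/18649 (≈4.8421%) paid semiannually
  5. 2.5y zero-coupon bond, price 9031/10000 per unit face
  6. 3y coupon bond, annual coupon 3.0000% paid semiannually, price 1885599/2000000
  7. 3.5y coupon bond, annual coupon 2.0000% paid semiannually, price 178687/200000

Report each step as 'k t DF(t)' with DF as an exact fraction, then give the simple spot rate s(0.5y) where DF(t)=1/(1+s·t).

step 1 [0.5y] bond c/2=11/800: DF=(7718287/8000000 − 11/800·(0))/(1+11/800) = 9517/10000 ≈ 0.951700
step 2 [1y] zero: DF = P = 1187/1250 ≈ 0.949600
step 3 [1.5y] zero: DF = P = 2297/2500 ≈ 0.918800
step 4 [2y] swap r/2=903/37298: DF=(1 − 903/37298·(0.951700+0.949600+0.918800))/(1+903/37298) = 9097/10000 ≈ 0.909700
step 5 [2.5y] zero: DF = P = 9031/10000 ≈ 0.903100
step 6 [3y] bond c/2=3/200: DF=(1885599/2000000 − 3/200·(0.951700+0.949600+0.918800+0.909700+0.903100))/(1+3/200) = 2151/2500 ≈ 0.860400
step 7 [3.5y] bond c/2=1/100: DF=(178687/200000 − 1/100·(0.951700+0.949600+0.918800+0.909700+0.903100+0.860400))/(1+1/100) = 4151/5000 ≈ 0.830200

1 1/2 9517/10000
2 1 1187/1250
3 3/2 2297/2500
4 2 9097/10000
5 5/2 9031/10000
6 3 2151/2500
7 7/2 4151/5000
s(0.5y) = (1/(9517/10000) − 1)/(1/2) = 966/9517 ≈ 10.1503%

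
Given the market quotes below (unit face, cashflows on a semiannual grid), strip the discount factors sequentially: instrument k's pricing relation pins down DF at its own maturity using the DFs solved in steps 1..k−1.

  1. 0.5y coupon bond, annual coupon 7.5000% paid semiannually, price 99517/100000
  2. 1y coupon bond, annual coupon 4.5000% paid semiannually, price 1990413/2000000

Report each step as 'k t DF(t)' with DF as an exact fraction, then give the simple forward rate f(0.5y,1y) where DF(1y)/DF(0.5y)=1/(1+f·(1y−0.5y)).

step 1 [0.5y] bond c/2=3/80: DF=(99517/100000 − 3/80·(0))/(1+3/80) = 1199/1250 ≈ 0.959200
step 2 [1y] bond c/2=9/400: DF=(1990413/2000000 − 9/400·(0.959200))/(1+9/400) = 4761/5000 ≈ 0.952200

1 1/2 1199/1250
2 1 4761/5000
f(0.5y,1y) = ((1199/1250)/(4761/5000) − 1)/(1/2) = 70/4761 ≈ 1.4703%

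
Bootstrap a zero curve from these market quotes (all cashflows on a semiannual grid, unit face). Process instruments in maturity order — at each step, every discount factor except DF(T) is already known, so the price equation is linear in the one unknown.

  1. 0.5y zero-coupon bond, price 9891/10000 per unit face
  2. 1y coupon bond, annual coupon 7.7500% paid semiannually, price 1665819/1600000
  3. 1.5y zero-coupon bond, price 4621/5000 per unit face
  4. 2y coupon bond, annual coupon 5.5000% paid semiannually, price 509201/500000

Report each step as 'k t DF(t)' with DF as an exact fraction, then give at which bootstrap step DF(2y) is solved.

1 1/2 9891/10000
2 1 4827/5000
3 3/2 4621/5000
4 2 9141/10000
DF(2y) is solved at step 4

step 1 [0.5y] zero: DF = P = 9891/10000 ≈ 0.989100
step 2 [1y] bond c/2=31/800: DF=(1665819/1600000 − 31/800·(0.989100))/(1+31/800) = 4827/5000 ≈ 0.965400
step 3 [1.5y] zero: DF = P = 4621/5000 ≈ 0.924200
step 4 [2y] bond c/2=11/400: DF=(509201/500000 − 11/400·(0.989100+0.965400+0.924200))/(1+11/400) = 9141/10000 ≈ 0.914100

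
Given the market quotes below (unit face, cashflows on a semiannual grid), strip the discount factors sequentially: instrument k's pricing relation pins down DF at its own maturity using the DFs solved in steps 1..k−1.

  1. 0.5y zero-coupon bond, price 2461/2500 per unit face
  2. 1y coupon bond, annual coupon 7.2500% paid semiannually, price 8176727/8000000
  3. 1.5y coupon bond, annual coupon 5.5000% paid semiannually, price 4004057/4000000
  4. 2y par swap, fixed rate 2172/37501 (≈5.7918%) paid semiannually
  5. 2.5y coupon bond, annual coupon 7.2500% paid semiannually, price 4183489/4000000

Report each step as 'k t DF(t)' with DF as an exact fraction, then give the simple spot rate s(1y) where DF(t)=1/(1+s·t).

1 1/2 2461/2500
2 1 9519/10000
3 3/2 1153/1250
4 2 4457/5000
5 5/2 8781/10000
s(1y) = (1/(9519/10000) − 1)/(1) = 481/9519 ≈ 5.0531%

step 1 [0.5y] zero: DF = P = 2461/2500 ≈ 0.984400
step 2 [1y] bond c/2=29/800: DF=(8176727/8000000 − 29/800·(0.984400))/(1+29/800) = 9519/10000 ≈ 0.951900
step 3 [1.5y] bond c/2=11/400: DF=(4004057/4000000 − 11/400·(0.984400+0.951900))/(1+11/400) = 1153/1250 ≈ 0.922400
step 4 [2y] swap r/2=1086/37501: DF=(1 − 1086/37501·(0.984400+0.951900+0.922400))/(1+1086/37501) = 4457/5000 ≈ 0.891400
step 5 [2.5y] bond c/2=29/800: DF=(4183489/4000000 − 29/800·(0.984400+0.951900+0.922400+0.891400))/(1+29/800) = 8781/10000 ≈ 0.878100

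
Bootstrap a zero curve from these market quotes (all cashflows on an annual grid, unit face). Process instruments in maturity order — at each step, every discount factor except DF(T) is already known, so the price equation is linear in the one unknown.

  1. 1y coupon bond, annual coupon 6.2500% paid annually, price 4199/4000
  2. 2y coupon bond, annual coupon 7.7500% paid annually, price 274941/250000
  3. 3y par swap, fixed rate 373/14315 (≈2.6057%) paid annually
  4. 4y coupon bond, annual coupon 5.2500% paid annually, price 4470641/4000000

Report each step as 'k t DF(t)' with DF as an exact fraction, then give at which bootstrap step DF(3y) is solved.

step 1 [1y] bond c/1=1/16: DF=(4199/4000 − 1/16·(0))/(1+1/16) = 247/250 ≈ 0.988000
step 2 [2y] bond c/1=31/400: DF=(274941/250000 − 31/400·(0.988000))/(1+31/400) = 1187/1250 ≈ 0.949600
step 3 [3y] swap r/1=373/14315: DF=(1 − 373/14315·(0.988000+0.949600))/(1+373/14315) = 4627/5000 ≈ 0.925400
step 4 [4y] bond c/1=21/400: DF=(4470641/4000000 − 21/400·(0.988000+0.949600+0.925400))/(1+21/400) = 9191/10000 ≈ 0.919100

1 1 247/250
2 2 1187/1250
3 3 4627/5000
4 4 9191/10000
DF(3y) is solved at step 3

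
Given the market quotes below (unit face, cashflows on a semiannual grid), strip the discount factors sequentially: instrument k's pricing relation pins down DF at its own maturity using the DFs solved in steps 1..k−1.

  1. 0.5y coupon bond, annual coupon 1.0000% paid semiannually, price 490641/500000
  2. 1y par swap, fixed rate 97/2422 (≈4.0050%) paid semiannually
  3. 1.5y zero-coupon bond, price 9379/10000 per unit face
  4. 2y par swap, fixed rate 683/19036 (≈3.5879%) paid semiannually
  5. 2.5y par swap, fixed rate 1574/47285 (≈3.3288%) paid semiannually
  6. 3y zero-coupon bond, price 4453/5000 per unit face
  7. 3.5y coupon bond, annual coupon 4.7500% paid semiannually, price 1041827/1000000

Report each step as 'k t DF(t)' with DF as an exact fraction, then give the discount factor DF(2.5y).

step 1 [0.5y] bond c/2=1/200: DF=(490641/500000 − 1/200·(0))/(1+1/200) = 2441/2500 ≈ 0.976400
step 2 [1y] swap r/2=97/4844: DF=(1 − 97/4844·(0.976400))/(1+97/4844) = 2403/2500 ≈ 0.961200
step 3 [1.5y] zero: DF = P = 9379/10000 ≈ 0.937900
step 4 [2y] swap r/2=683/38072: DF=(1 − 683/38072·(0.976400+0.961200+0.937900))/(1+683/38072) = 9317/10000 ≈ 0.931700
step 5 [2.5y] swap r/2=787/47285: DF=(1 − 787/47285·(0.976400+0.961200+0.937900+0.931700))/(1+787/47285) = 9213/10000 ≈ 0.921300
step 6 [3y] zero: DF = P = 4453/5000 ≈ 0.890600
step 7 [3.5y] bond c/2=19/800: DF=(1041827/1000000 − 19/800·(0.976400+0.961200+0.937900+0.931700+0.921300+0.890600))/(1+19/800) = 8873/10000 ≈ 0.887300

1 1/2 2441/2500
2 1 2403/2500
3 3/2 9379/10000
4 2 9317/10000
5 5/2 9213/10000
6 3 4453/5000
7 7/2 8873/10000
DF(2.5y) = 9213/10000 ≈ 0.921300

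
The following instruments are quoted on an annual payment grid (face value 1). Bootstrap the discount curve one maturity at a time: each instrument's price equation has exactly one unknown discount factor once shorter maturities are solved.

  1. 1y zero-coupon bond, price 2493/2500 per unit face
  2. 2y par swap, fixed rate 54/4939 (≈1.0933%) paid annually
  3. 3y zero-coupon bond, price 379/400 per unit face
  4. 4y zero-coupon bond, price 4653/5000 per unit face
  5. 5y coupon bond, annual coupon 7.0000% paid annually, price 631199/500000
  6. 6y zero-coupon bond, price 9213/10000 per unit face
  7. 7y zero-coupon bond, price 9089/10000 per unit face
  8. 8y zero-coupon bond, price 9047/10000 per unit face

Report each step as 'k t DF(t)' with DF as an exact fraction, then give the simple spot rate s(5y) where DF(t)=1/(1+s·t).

step 1 [1y] zero: DF = P = 2493/2500 ≈ 0.997200
step 2 [2y] swap r/1=54/4939: DF=(1 − 54/4939·(0.997200))/(1+54/4939) = 1223/1250 ≈ 0.978400
step 3 [3y] zero: DF = P = 379/400 ≈ 0.947500
step 4 [4y] zero: DF = P = 4653/5000 ≈ 0.930600
step 5 [5y] bond c/1=7/100: DF=(631199/500000 − 7/100·(0.997200+0.978400+0.947500+0.930600))/(1+7/100) = 9277/10000 ≈ 0.927700
step 6 [6y] zero: DF = P = 9213/10000 ≈ 0.921300
step 7 [7y] zero: DF = P = 9089/10000 ≈ 0.908900
step 8 [8y] zero: DF = P = 9047/10000 ≈ 0.904700

1 1 2493/2500
2 2 1223/1250
3 3 379/400
4 4 4653/5000
5 5 9277/10000
6 6 9213/10000
7 7 9089/10000
8 8 9047/10000
s(5y) = (1/(9277/10000) − 1)/(5) = 723/46385 ≈ 1.5587%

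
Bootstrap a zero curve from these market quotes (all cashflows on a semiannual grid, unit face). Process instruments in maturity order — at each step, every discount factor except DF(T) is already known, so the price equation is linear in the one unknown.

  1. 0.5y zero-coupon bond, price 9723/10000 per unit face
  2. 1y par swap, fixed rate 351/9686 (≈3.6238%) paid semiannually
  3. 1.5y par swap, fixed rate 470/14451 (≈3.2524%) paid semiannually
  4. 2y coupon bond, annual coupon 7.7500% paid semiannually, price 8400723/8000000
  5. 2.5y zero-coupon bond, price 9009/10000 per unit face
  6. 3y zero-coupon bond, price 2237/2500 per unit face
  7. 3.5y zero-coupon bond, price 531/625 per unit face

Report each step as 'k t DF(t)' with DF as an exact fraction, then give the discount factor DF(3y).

1 1/2 9723/10000
2 1 9649/10000
3 3/2 953/1000
4 2 9031/10000
5 5/2 9009/10000
6 3 2237/2500
7 7/2 531/625
DF(3y) = 2237/2500 ≈ 0.894800

step 1 [0.5y] zero: DF = P = 9723/10000 ≈ 0.972300
step 2 [1y] swap r/2=351/19372: DF=(1 − 351/19372·(0.972300))/(1+351/19372) = 9649/10000 ≈ 0.964900
step 3 [1.5y] swap r/2=235/14451: DF=(1 − 235/14451·(0.972300+0.964900))/(1+235/14451) = 953/1000 ≈ 0.953000
step 4 [2y] bond c/2=31/800: DF=(8400723/8000000 − 31/800·(0.972300+0.964900+0.953000))/(1+31/800) = 9031/10000 ≈ 0.903100
step 5 [2.5y] zero: DF = P = 9009/10000 ≈ 0.900900
step 6 [3y] zero: DF = P = 2237/2500 ≈ 0.894800
step 7 [3.5y] zero: DF = P = 531/625 ≈ 0.849600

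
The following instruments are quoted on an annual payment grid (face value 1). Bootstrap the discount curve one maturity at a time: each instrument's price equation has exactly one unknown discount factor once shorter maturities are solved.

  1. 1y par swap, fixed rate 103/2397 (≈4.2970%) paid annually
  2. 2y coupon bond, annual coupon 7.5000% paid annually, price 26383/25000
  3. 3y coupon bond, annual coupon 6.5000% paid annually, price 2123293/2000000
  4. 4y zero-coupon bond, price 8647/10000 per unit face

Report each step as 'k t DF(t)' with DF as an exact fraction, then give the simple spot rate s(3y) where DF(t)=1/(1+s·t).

1 1 2397/2500
2 2 2287/2500
3 3 353/400
4 4 8647/10000
s(3y) = (1/(353/400) − 1)/(3) = 47/1059 ≈ 4.4381%

step 1 [1y] swap r/1=103/2397: DF=(1 − 103/2397·(0))/(1+103/2397) = 2397/2500 ≈ 0.958800
step 2 [2y] bond c/1=3/40: DF=(26383/25000 − 3/40·(0.958800))/(1+3/40) = 2287/2500 ≈ 0.914800
step 3 [3y] bond c/1=13/200: DF=(2123293/2000000 − 13/200·(0.958800+0.914800))/(1+13/200) = 353/400 ≈ 0.882500
step 4 [4y] zero: DF = P = 8647/10000 ≈ 0.864700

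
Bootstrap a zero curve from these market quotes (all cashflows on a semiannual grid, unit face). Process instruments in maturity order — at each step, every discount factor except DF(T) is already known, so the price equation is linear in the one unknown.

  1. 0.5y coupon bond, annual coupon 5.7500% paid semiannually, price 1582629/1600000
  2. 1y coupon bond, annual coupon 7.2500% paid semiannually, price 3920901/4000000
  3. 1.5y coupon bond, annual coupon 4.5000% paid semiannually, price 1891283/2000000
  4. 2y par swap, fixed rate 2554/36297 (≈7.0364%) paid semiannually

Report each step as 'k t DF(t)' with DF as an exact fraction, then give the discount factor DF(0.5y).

1 1/2 1923/2000
2 1 9123/10000
3 3/2 2209/2500
4 2 8723/10000
DF(0.5y) = 1923/2000 ≈ 0.961500

step 1 [0.5y] bond c/2=23/800: DF=(1582629/1600000 − 23/800·(0))/(1+23/800) = 1923/2000 ≈ 0.961500
step 2 [1y] bond c/2=29/800: DF=(3920901/4000000 − 29/800·(0.961500))/(1+29/800) = 9123/10000 ≈ 0.912300
step 3 [1.5y] bond c/2=9/400: DF=(1891283/2000000 − 9/400·(0.961500+0.912300))/(1+9/400) = 2209/2500 ≈ 0.883600
step 4 [2y] swap r/2=1277/36297: DF=(1 − 1277/36297·(0.961500+0.912300+0.883600))/(1+1277/36297) = 8723/10000 ≈ 0.872300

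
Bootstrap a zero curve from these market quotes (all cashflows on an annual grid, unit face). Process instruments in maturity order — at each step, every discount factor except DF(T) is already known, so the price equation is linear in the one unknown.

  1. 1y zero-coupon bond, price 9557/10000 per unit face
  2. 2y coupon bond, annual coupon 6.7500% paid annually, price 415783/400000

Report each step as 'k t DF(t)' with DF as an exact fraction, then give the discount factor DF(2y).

1 1 9557/10000
2 2 9133/10000
DF(2y) = 9133/10000 ≈ 0.913300

step 1 [1y] zero: DF = P = 9557/10000 ≈ 0.955700
step 2 [2y] bond c/1=27/400: DF=(415783/400000 − 27/400·(0.955700))/(1+27/400) = 9133/10000 ≈ 0.913300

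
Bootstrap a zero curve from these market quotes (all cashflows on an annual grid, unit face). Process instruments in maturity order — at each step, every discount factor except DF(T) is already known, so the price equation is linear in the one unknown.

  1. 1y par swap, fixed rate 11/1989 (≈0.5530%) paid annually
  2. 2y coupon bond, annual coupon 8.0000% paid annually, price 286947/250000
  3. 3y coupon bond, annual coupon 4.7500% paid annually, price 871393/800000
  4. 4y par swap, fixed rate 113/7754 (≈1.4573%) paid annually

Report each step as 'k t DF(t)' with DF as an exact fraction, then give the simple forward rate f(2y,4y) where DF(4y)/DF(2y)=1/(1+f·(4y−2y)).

1 1 1989/2000
2 2 9891/10000
3 3 9499/10000
4 4 1887/2000
f(2y,4y) = ((9891/10000)/(1887/2000) − 1)/(2) = 76/3145 ≈ 2.4165%

step 1 [1y] swap r/1=11/1989: DF=(1 − 11/1989·(0))/(1+11/1989) = 1989/2000 ≈ 0.994500
step 2 [2y] bond c/1=2/25: DF=(286947/250000 − 2/25·(0.994500))/(1+2/25) = 9891/10000 ≈ 0.989100
step 3 [3y] bond c/1=19/400: DF=(871393/800000 − 19/400·(0.994500+0.989100))/(1+19/400) = 9499/10000 ≈ 0.949900
step 4 [4y] swap r/1=113/7754: DF=(1 − 113/7754·(0.994500+0.989100+0.949900))/(1+113/7754) = 1887/2000 ≈ 0.943500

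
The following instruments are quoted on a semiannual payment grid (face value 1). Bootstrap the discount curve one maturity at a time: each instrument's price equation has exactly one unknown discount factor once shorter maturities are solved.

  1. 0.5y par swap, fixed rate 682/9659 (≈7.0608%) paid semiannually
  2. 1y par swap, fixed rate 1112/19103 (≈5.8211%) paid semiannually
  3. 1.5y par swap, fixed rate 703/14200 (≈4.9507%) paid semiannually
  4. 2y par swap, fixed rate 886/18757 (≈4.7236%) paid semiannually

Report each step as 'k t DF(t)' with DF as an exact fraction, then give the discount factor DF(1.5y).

step 1 [0.5y] swap r/2=341/9659: DF=(1 − 341/9659·(0))/(1+341/9659) = 9659/10000 ≈ 0.965900
step 2 [1y] swap r/2=556/19103: DF=(1 − 556/19103·(0.965900))/(1+556/19103) = 2361/2500 ≈ 0.944400
step 3 [1.5y] swap r/2=703/28400: DF=(1 − 703/28400·(0.965900+0.944400))/(1+703/28400) = 9297/10000 ≈ 0.929700
step 4 [2y] swap r/2=443/18757: DF=(1 − 443/18757·(0.965900+0.944400+0.929700))/(1+443/18757) = 4557/5000 ≈ 0.911400

1 1/2 9659/10000
2 1 2361/2500
3 3/2 9297/10000
4 2 4557/5000
DF(1.5y) = 9297/10000 ≈ 0.929700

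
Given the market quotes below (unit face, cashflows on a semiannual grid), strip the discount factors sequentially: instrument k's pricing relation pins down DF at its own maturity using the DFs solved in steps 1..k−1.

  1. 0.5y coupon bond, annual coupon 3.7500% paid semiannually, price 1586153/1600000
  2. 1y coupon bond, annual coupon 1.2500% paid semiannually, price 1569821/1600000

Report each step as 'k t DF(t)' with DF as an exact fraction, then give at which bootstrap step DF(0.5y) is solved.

step 1 [0.5y] bond c/2=3/160: DF=(1586153/1600000 − 3/160·(0))/(1+3/160) = 9731/10000 ≈ 0.973100
step 2 [1y] bond c/2=1/160: DF=(1569821/1600000 − 1/160·(0.973100))/(1+1/160) = 969/1000 ≈ 0.969000

1 1/2 9731/10000
2 1 969/1000
DF(0.5y) is solved at step 1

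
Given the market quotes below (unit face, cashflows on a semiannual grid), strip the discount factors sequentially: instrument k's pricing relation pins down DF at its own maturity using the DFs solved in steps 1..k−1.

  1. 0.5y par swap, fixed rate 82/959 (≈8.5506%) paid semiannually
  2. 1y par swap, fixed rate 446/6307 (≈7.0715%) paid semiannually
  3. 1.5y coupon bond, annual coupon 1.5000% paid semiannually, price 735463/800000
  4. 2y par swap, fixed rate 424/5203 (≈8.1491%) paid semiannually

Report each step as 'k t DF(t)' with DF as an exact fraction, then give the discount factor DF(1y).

step 1 [0.5y] swap r/2=41/959: DF=(1 − 41/959·(0))/(1+41/959) = 959/1000 ≈ 0.959000
step 2 [1y] swap r/2=223/6307: DF=(1 − 223/6307·(0.959000))/(1+223/6307) = 9331/10000 ≈ 0.933100
step 3 [1.5y] bond c/2=3/400: DF=(735463/800000 − 3/400·(0.959000+0.933100))/(1+3/400) = 1123/1250 ≈ 0.898400
step 4 [2y] swap r/2=212/5203: DF=(1 − 212/5203·(0.959000+0.933100+0.898400))/(1+212/5203) = 2129/2500 ≈ 0.851600

1 1/2 959/1000
2 1 9331/10000
3 3/2 1123/1250
4 2 2129/2500
DF(1y) = 9331/10000 ≈ 0.933100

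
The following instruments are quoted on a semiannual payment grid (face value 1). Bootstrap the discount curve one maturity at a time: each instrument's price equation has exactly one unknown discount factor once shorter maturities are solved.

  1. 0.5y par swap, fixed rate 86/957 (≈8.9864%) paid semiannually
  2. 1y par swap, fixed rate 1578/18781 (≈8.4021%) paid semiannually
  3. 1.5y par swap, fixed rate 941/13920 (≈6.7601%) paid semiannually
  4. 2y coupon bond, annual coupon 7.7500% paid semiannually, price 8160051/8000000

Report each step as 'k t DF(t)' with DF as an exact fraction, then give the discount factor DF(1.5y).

step 1 [0.5y] swap r/2=43/957: DF=(1 − 43/957·(0))/(1+43/957) = 957/1000 ≈ 0.957000
step 2 [1y] swap r/2=789/18781: DF=(1 − 789/18781·(0.957000))/(1+789/18781) = 9211/10000 ≈ 0.921100
step 3 [1.5y] swap r/2=941/27840: DF=(1 − 941/27840·(0.957000+0.921100))/(1+941/27840) = 9059/10000 ≈ 0.905900
step 4 [2y] bond c/2=31/800: DF=(8160051/8000000 − 31/800·(0.957000+0.921100+0.905900))/(1+31/800) = 8781/10000 ≈ 0.878100

1 1/2 957/1000
2 1 9211/10000
3 3/2 9059/10000
4 2 8781/10000
DF(1.5y) = 9059/10000 ≈ 0.905900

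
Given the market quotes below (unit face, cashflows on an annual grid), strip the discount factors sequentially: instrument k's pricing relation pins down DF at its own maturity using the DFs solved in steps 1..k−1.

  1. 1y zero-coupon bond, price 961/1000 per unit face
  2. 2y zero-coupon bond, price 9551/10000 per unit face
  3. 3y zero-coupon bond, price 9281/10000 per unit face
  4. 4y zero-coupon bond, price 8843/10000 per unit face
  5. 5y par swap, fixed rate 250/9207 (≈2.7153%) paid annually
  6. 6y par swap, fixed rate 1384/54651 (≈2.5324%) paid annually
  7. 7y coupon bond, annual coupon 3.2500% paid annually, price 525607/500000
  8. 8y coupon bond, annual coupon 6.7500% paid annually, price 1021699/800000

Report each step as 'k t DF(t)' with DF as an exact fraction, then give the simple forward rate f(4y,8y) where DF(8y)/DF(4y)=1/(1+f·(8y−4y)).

step 1 [1y] zero: DF = P = 961/1000 ≈ 0.961000
step 2 [2y] zero: DF = P = 9551/10000 ≈ 0.955100
step 3 [3y] zero: DF = P = 9281/10000 ≈ 0.928100
step 4 [4y] zero: DF = P = 8843/10000 ≈ 0.884300
step 5 [5y] swap r/1=250/9207: DF=(1 − 250/9207·(0.961000+0.955100+0.928100+0.884300))/(1+250/9207) = 7/8 ≈ 0.875000
step 6 [6y] swap r/1=1384/54651: DF=(1 − 1384/54651·(0.961000+0.955100+0.928100+0.884300+0.875000))/(1+1384/54651) = 1077/1250 ≈ 0.861600
step 7 [7y] bond c/1=13/400: DF=(525607/500000 − 13/400·(0.961000+0.955100+0.928100+0.884300+0.875000+0.861600))/(1+13/400) = 8461/10000 ≈ 0.846100
step 8 [8y] bond c/1=27/400: DF=(1021699/800000 − 27/400·(0.961000+0.955100+0.928100+0.884300+0.875000+0.861600+0.846100))/(1+27/400) = 7973/10000 ≈ 0.797300

1 1 961/1000
2 2 9551/10000
3 3 9281/10000
4 4 8843/10000
5 5 7/8
6 6 1077/1250
7 7 8461/10000
8 8 7973/10000
f(4y,8y) = ((8843/10000)/(7973/10000) − 1)/(4) = 435/15946 ≈ 2.7280%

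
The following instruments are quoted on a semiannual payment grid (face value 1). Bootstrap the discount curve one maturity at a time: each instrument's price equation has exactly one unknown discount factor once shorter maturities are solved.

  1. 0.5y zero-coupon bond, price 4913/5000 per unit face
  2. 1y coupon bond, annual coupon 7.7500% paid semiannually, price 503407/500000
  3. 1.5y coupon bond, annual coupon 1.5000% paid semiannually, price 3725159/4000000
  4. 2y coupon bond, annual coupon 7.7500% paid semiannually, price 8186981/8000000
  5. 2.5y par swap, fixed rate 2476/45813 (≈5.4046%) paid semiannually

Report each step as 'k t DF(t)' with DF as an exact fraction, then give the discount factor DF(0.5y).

1 1/2 4913/5000
2 1 4663/5000
3 3/2 9101/10000
4 2 4399/5000
5 5/2 4381/5000
DF(0.5y) = 4913/5000 ≈ 0.982600

step 1 [0.5y] zero: DF = P = 4913/5000 ≈ 0.982600
step 2 [1y] bond c/2=31/800: DF=(503407/500000 − 31/800·(0.982600))/(1+31/800) = 4663/5000 ≈ 0.932600
step 3 [1.5y] bond c/2=3/400: DF=(3725159/4000000 − 3/400·(0.982600+0.932600))/(1+3/400) = 9101/10000 ≈ 0.910100
step 4 [2y] bond c/2=31/800: DF=(8186981/8000000 − 31/800·(0.982600+0.932600+0.910100))/(1+31/800) = 4399/5000 ≈ 0.879800
step 5 [2.5y] swap r/2=1238/45813: DF=(1 − 1238/45813·(0.982600+0.932600+0.910100+0.879800))/(1+1238/45813) = 4381/5000 ≈ 0.876200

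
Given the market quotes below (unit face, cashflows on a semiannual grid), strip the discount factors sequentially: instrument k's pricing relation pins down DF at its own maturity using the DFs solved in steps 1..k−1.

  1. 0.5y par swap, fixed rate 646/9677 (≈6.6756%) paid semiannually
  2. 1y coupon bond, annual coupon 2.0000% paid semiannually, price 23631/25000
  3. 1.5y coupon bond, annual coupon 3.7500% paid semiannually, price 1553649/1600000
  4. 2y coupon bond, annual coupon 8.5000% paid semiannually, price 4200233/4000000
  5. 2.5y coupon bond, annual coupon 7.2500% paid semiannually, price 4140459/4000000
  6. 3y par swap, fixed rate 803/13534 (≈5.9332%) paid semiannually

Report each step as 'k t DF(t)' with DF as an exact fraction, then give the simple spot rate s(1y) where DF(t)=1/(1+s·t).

1 1/2 9677/10000
2 1 9263/10000
3 3/2 9183/10000
4 2 4463/5000
5 5/2 8693/10000
6 3 4197/5000
s(1y) = (1/(9263/10000) − 1)/(1) = 737/9263 ≈ 7.9564%

step 1 [0.5y] swap r/2=323/9677: DF=(1 − 323/9677·(0))/(1+323/9677) = 9677/10000 ≈ 0.967700
step 2 [1y] bond c/2=1/100: DF=(23631/25000 − 1/100·(0.967700))/(1+1/100) = 9263/10000 ≈ 0.926300
step 3 [1.5y] bond c/2=3/160: DF=(1553649/1600000 − 3/160·(0.967700+0.926300))/(1+3/160) = 9183/10000 ≈ 0.918300
step 4 [2y] bond c/2=17/400: DF=(4200233/4000000 − 17/400·(0.967700+0.926300+0.918300))/(1+17/400) = 4463/5000 ≈ 0.892600
step 5 [2.5y] bond c/2=29/800: DF=(4140459/4000000 − 29/800·(0.967700+0.926300+0.918300+0.892600))/(1+29/800) = 8693/10000 ≈ 0.869300
step 6 [3y] swap r/2=803/27068: DF=(1 − 803/27068·(0.967700+0.926300+0.918300+0.892600+0.869300))/(1+803/27068) = 4197/5000 ≈ 0.839400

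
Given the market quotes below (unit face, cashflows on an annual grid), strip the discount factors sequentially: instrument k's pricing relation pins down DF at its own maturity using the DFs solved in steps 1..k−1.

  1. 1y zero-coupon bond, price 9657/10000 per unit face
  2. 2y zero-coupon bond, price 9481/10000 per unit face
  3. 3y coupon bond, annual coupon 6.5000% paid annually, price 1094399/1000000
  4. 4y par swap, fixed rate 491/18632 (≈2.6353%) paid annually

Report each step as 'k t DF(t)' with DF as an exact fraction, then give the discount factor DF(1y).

1 1 9657/10000
2 2 9481/10000
3 3 2277/2500
4 4 4509/5000
DF(1y) = 9657/10000 ≈ 0.965700

step 1 [1y] zero: DF = P = 9657/10000 ≈ 0.965700
step 2 [2y] zero: DF = P = 9481/10000 ≈ 0.948100
step 3 [3y] bond c/1=13/200: DF=(1094399/1000000 − 13/200·(0.965700+0.948100))/(1+13/200) = 2277/2500 ≈ 0.910800
step 4 [4y] swap r/1=491/18632: DF=(1 − 491/18632·(0.965700+0.948100+0.910800))/(1+491/18632) = 4509/5000 ≈ 0.901800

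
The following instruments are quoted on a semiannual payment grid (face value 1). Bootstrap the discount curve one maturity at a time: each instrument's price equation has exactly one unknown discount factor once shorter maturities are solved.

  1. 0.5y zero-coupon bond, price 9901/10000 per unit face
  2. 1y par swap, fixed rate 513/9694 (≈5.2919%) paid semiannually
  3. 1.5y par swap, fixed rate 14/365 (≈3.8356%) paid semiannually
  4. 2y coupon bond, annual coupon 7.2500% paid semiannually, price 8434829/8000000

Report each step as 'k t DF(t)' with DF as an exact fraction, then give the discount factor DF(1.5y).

step 1 [0.5y] zero: DF = P = 9901/10000 ≈ 0.990100
step 2 [1y] swap r/2=513/19388: DF=(1 − 513/19388·(0.990100))/(1+513/19388) = 9487/10000 ≈ 0.948700
step 3 [1.5y] swap r/2=7/365: DF=(1 − 7/365·(0.990100+0.948700))/(1+7/365) = 9447/10000 ≈ 0.944700
step 4 [2y] bond c/2=29/800: DF=(8434829/8000000 − 29/800·(0.990100+0.948700+0.944700))/(1+29/800) = 4583/5000 ≈ 0.916600

1 1/2 9901/10000
2 1 9487/10000
3 3/2 9447/10000
4 2 4583/5000
DF(1.5y) = 9447/10000 ≈ 0.944700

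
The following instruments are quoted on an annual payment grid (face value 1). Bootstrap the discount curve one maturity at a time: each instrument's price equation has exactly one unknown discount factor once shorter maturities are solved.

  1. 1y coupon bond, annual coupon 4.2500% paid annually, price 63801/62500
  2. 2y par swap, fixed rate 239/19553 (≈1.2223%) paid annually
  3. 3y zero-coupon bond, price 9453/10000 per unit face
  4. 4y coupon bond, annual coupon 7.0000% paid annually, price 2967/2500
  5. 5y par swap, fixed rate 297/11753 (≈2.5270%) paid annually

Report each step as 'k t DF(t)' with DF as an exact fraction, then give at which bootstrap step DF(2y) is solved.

1 1 612/625
2 2 9761/10000
3 3 9453/10000
4 4 4597/5000
5 5 2203/2500
DF(2y) is solved at step 2

step 1 [1y] bond c/1=17/400: DF=(63801/62500 − 17/400·(0))/(1+17/400) = 612/625 ≈ 0.979200
step 2 [2y] swap r/1=239/19553: DF=(1 − 239/19553·(0.979200))/(1+239/19553) = 9761/10000 ≈ 0.976100
step 3 [3y] zero: DF = P = 9453/10000 ≈ 0.945300
step 4 [4y] bond c/1=7/100: DF=(2967/2500 − 7/100·(0.979200+0.976100+0.945300))/(1+7/100) = 4597/5000 ≈ 0.919400
step 5 [5y] swap r/1=297/11753: DF=(1 − 297/11753·(0.979200+0.976100+0.945300+0.919400))/(1+297/11753) = 2203/2500 ≈ 0.881200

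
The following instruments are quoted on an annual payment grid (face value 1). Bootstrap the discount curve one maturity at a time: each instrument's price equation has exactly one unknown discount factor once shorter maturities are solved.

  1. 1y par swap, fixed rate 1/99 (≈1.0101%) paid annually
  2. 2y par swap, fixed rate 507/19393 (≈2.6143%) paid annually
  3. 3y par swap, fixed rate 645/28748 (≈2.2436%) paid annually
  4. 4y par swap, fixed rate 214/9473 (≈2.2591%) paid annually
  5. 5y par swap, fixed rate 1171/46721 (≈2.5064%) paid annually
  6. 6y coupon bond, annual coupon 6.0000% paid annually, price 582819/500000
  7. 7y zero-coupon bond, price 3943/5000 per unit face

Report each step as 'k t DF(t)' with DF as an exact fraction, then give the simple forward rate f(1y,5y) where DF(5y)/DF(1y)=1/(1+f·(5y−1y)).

step 1 [1y] swap r/1=1/99: DF=(1 − 1/99·(0))/(1+1/99) = 99/100 ≈ 0.990000
step 2 [2y] swap r/1=507/19393: DF=(1 − 507/19393·(0.990000))/(1+507/19393) = 9493/10000 ≈ 0.949300
step 3 [3y] swap r/1=645/28748: DF=(1 − 645/28748·(0.990000+0.949300))/(1+645/28748) = 1871/2000 ≈ 0.935500
step 4 [4y] swap r/1=214/9473: DF=(1 − 214/9473·(0.990000+0.949300+0.935500))/(1+214/9473) = 1143/1250 ≈ 0.914400
step 5 [5y] swap r/1=1171/46721: DF=(1 − 1171/46721·(0.990000+0.949300+0.935500+0.914400))/(1+1171/46721) = 8829/10000 ≈ 0.882900
step 6 [6y] bond c/1=3/50: DF=(582819/500000 − 3/50·(0.990000+0.949300+0.935500+0.914400+0.882900))/(1+3/50) = 522/625 ≈ 0.835200
step 7 [7y] zero: DF = P = 3943/5000 ≈ 0.788600

1 1 99/100
2 2 9493/10000
3 3 1871/2000
4 4 1143/1250
5 5 8829/10000
6 6 522/625
7 7 3943/5000
f(1y,5y) = ((99/100)/(8829/10000) − 1)/(4) = 119/3924 ≈ 3.0326%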